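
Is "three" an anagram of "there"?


Word 1: "there" → sorted: eehrt
Word 2: "three" → sorted: eehrt
Same letters? eehrt == eehrt
Anagram = Yes


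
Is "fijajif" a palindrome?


Word: "fijajif"
Reversed: "fijajif"
Forward == Backward? fijajif == fijajif
Palindrome = Yes


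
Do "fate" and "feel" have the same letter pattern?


Pattern of "fate": [0, 1, 2, 3]
Pattern of "feel": [0, 1, 1, 2]
Patterns do not match
Same pattern = No


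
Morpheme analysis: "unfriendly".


Word: "unfriendly"
Morphemes: un- / friend / -ly
Each morpheme carries meaning
= 3 morphemes


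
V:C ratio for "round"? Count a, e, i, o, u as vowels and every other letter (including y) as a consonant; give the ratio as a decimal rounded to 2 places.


Word: "round"
Vowels (a,e,i,o,u): 2
Consonants: 3
Ratio = 2/3
= 0.67


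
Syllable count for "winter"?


Word: "winter"
Syllable breakdown: win · ter
Counting: 2 parts
= 2 syllables


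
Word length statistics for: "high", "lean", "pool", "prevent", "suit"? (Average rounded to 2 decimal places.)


Lengths: "high"=4, "lean"=4, "pool"=4, "prevent"=7, "suit"=4
Sum = 23, Count = 5
Average = 23/5 = 4.60
= avg=4.60, min=4, max=7


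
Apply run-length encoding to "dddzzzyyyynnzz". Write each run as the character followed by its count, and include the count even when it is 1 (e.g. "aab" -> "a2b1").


String: "dddzzzyyyynnzz"
Scanning for consecutive runs:
  'd' x 3
  'z' x 3
  'y' x 4
  'n' x 2
  'z' x 2
RLE = "d3z3y4n2z2"


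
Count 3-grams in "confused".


Word: "confused" (length 8)
Number of 3-grams = length - 3 + 1 = 8 - 3 + 1
= 6


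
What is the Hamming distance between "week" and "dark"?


Comparing character by character (same length = 4):
  Pos 0: 'w' vs 'd' !=
  Pos 1: 'e' vs 'a' !=
  Pos 2: 'e' vs 'r' !=
  Pos 3: 'k' vs 'k' =
Hamming distance = 3


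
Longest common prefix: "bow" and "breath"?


Word 1: "bow"
Word 2: "breath"
Comparing from start:
  Pos 0: 'b' == 'b'
  Pos 1: 'o' != 'r' (stop)
LCP = "b" (length 1)


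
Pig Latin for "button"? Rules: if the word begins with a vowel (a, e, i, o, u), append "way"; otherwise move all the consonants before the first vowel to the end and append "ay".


Word: "button"
Starts with consonant(s) → move to end, add 'ay'
Consonant cluster: "b"
Pig Latin = "uttonbay"


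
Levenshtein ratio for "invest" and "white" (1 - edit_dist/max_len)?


Word 1: "invest" (length 6)
Word 2: "white" (length 5)
One optimal edit sequence:
  1. delete 'i'  (+1)
  2. substitute 'n' -> 'w'  (+1)
  3. substitute 'v' -> 'h'  (+1)
  4. substitute 'e' -> 'i'  (+1)
  5. substitute 's' -> 't'  (+1)
  6. substitute 't' -> 'e'  (+1)
Edit distance = 6
Max length = max(6, 5) = 6
Similarity = 1 - 6/6
= 0.0000


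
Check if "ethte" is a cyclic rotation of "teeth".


Word: "teeth", Candidate: "ethte"
Method: check if candidate is substring of word+word
"teethteeth" contains "ethte"? Yes
Is rotation = Yes


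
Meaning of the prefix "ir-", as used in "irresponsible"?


Prefix: ir-
As in: irresponsible -> ir- + responsible
Meaning = not


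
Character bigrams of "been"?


Word: "been" (length 4)
Number of bigrams = 4 - 2 + 1 = 3
  Position 0: "be"
  Position 1: "ee"
  Position 2: "en"
Bigrams = "be", "ee", "en"


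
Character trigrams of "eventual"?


Word: "eventual" (length 8)
Number of trigrams = 8 - 3 + 1 = 6
  Position 0: "eve"
  Position 1: "ven"
  Position 2: "ent"
  Position 3: "ntu"
  Position 4: "tua"
  Position 5: "ual"
Trigrams = "eve", "ven", "ent", "ntu", "tua", "ual"


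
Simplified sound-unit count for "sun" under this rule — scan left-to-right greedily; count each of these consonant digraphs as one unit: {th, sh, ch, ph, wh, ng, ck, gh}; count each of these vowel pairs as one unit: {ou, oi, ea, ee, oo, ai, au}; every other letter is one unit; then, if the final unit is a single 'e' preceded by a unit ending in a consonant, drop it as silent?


Word: "sun" (3 letters)
Left-to-right scan:
  1. 's' (letter)
  2. 'u' (letter)
  3. 'n' (letter)
Units from scan: 3
Sound units = 3 units


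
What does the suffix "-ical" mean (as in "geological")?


Suffix: -ical
Example: geological = geology + -ical, with a spelling change
Meaning = relating to


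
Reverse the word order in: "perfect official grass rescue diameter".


Original: "perfect official grass rescue diameter"
Words (1..n): perfect | official | grass | rescue | diameter
Reversed (n..1): diameter | rescue | grass | official | perfect
Result = "diameter rescue grass official perfect"


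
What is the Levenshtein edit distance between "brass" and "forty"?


Word 1: "brass" (length 5)
Word 2: "forty" (length 5)
One optimal edit sequence (insert/delete/substitute each cost 1):
  1. substitute 'b' -> 'f'  (+1)
  2. substitute 'r' -> 'o'  (+1)
  3. substitute 'a' -> 'r'  (+1)
  4. substitute 's' -> 't'  (+1)
  5. substitute 's' -> 'y'  (+1)
Total edit operations: 5
Edit distance = 5


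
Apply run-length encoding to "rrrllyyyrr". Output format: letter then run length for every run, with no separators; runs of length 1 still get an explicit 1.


String: "rrrllyyyrr"
Scanning for consecutive runs:
  'r' x 3
  'l' x 2
  'y' x 3
  'r' x 2
RLE = "r3l2y3r2"


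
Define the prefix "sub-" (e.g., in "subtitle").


Prefix: sub-
Example: subtitle (sub- + title)
Meaning = under / below


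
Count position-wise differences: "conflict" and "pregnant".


Comparing character by character (same length = 8):
  Pos 0: 'c' vs 'p' !=
  Pos 1: 'o' vs 'r' !=
  Pos 2: 'n' vs 'e' !=
  Pos 3: 'f' vs 'g' !=
  Pos 4: 'l' vs 'n' !=
  Pos 5: 'i' vs 'a' !=
  Pos 6: 'c' vs 'n' !=
  Pos 7: 't' vs 't' =
Hamming distance = 7


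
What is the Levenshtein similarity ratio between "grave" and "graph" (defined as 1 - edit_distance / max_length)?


Word 1: "grave" (length 5)
Word 2: "graph" (length 5)
One optimal edit sequence:
  1. keep 'g'
  2. keep 'r'
  3. keep 'a'
  4. substitute 'v' -> 'p'  (+1)
  5. substitute 'e' -> 'h'  (+1)
Edit distance = 2
Max length = max(5, 5) = 5
Similarity = 1 - 2/5
= 0.6000


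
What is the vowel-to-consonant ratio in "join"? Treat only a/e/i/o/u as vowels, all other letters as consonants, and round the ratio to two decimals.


Word: "join"
Vowels (a,e,i,o,u): 2
Consonants: 2
Ratio = 2/2
= 1.00


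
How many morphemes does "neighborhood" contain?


Word: "neighborhood"
Morphemes: neighbor | -hood
Each morpheme carries meaning
= 2 morphemes


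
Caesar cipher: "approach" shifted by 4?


Word: "approach"
Shift: 4
Each letter → (letter + shift) mod 26:
  'a' (0) + 4 = 4 → 'e'
  'p' (15) + 4 = 19 → 't'
  'p' (15) + 4 = 19 → 't'
  'r' (17) + 4 = 21 → 'v'
  'o' (14) + 4 = 18 → 's'
  'a' (0) + 4 = 4 → 'e'
  'c' (2) + 4 = 6 → 'g'
  'h' (7) + 4 = 11 → 'l'
Result = "ettvsegl"


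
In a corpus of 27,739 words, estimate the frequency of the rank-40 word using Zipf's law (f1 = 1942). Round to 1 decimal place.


Zipf's law: f(r) = f(1) / r
f(1) = 1942
f(40) = 1942 / 40
= 48.6 occurrences


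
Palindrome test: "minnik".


Word: "minnik"
Reversed: "kinnim"
Forward == Backward? minnik != kinnim
Palindrome = No


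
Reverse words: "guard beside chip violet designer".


Original: "guard beside chip violet designer"
Words (1..n): guard | beside | chip | violet | designer
Reversed (n..1): designer | violet | chip | beside | guard
Result = "designer violet chip beside guard"


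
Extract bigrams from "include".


Word: "include" (length 7)
Number of bigrams = 7 - 2 + 1 = 6
  Position 0: "in"
  Position 1: "nc"
  Position 2: "cl"
  Position 3: "lu"
  Position 4: "ud"
  Position 5: "de"
Bigrams = "in", "nc", "cl", "lu", "ud", "de"


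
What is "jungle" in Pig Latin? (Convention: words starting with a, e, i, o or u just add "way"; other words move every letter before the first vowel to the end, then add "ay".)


Word: "jungle"
Starts with consonant(s) → move to end, add 'ay'
Consonant cluster: "j"
Pig Latin = "unglejay"


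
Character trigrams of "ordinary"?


Word: "ordinary" (length 8)
Number of trigrams = 8 - 3 + 1 = 6
  Position 0: "ord"
  Position 1: "rdi"
  Position 2: "din"
  Position 3: "ina"
  Position 4: "nar"
  Position 5: "ary"
Trigrams = "ord", "rdi", "din", "ina", "nar", "ary"


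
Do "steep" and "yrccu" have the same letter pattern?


Pattern of "steep": [0, 1, 2, 2, 3]
Pattern of "yrccu": [0, 1, 2, 2, 3]
Patterns match
Same pattern = Yes


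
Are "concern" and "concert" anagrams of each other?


Word 1: "concern" → sorted: ccennor
Word 2: "concert" → sorted: ccenort
Same letters? ccennor != ccenort
Anagram = No


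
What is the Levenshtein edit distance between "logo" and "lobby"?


Word 1: "logo" (length 4)
Word 2: "lobby" (length 5)
One optimal edit sequence (insert/delete/substitute each cost 1):
  1. keep 'l'
  2. keep 'o'
  3. insert 'b'  (+1)
  4. substitute 'g' -> 'b'  (+1)
  5. substitute 'o' -> 'y'  (+1)
Total edit operations: 3
Edit distance = 3


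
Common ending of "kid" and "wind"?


Word 1: "kid"
Word 2: "wind"
Comparing from end:
  Pos -1: 'd' == 'd'
  Pos -2: 'i' != 'n' (stop)
LCS = "d" (length 1)


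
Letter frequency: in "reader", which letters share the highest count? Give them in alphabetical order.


Word: "reader"
Letter counts:
  'a': 1
  'd': 1
  'e': 2
  'r': 2
Maximum count = 2
Most frequent = 'e', 'r' (2 times each)


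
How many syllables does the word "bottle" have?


Word: "bottle"
Syllable breakdown: bot · tle
Counting: 2 parts
= 2 syllables


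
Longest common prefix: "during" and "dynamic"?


Word 1: "during"
Word 2: "dynamic"
Comparing from start:
  Pos 0: 'd' == 'd'
  Pos 1: 'u' != 'y' (stop)
LCP = "d" (length 1)


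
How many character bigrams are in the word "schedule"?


Word: "schedule" (length 8)
Number of 2-grams = length - 2 + 1 = 8 - 2 + 1
= 7


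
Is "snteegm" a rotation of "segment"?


Word: "segment", Candidate: "snteegm"
Method: check if candidate is substring of word+word
"segmentsegment" contains "snteegm"? No
Is rotation = No


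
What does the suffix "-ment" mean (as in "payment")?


Suffix: -ment
As in: payment -> pay + -ment
Meaning = result of action


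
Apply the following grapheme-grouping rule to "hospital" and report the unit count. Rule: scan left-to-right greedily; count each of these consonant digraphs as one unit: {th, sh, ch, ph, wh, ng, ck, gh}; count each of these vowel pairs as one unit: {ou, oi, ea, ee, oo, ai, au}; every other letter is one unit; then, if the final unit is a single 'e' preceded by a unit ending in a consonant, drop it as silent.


Word: "hospital" (8 letters)
Left-to-right scan:
  (1) 'h' (letter)
  (2) 'o' (letter)
  (3) 's' (letter)
  (4) 'p' (letter)
  (5) 'i' (letter)
  (6) 't' (letter)
  (7) 'a' (letter)
  (8) 'l' (letter)
Units from scan: 8
Sound units = 8 units


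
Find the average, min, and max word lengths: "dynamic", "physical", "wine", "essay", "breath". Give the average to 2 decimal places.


Lengths: "dynamic"=7, "physical"=8, "wine"=4, "essay"=5, "breath"=6
Sum = 30, Count = 5
Average = 30/5 = 6.00
= avg=6.00, min=4, max=8


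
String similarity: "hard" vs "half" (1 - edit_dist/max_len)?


Word 1: "hard" (length 4)
Word 2: "half" (length 4)
One optimal edit sequence:
  1. keep 'h'
  2. keep 'a'
  3. substitute 'r' -> 'l'  (+1)
  4. substitute 'd' -> 'f'  (+1)
Edit distance = 2
Max length = max(4, 4) = 4
Similarity = 1 - 2/4
= 0.5000


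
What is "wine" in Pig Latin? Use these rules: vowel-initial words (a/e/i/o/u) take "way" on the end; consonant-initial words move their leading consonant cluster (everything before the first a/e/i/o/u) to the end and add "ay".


Word: "wine"
Starts with consonant(s) → move to end, add 'ay'
Consonant cluster: "w"
Pig Latin = "ineway"


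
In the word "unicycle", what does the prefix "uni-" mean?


Prefix: uni-
Example: unicycle = uni- + cycle
Meaning = one


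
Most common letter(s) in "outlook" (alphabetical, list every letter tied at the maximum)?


Word: "outlook"
Letter counts:
  'k': 1
  'l': 1
  'o': 3
  't': 1
  'u': 1
Maximum count = 3
Most frequent = 'o' (3 times each)


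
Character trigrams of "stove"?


Word: "stove" (length 5)
Number of trigrams = 5 - 3 + 1 = 3
  Position 0: "sto"
  Position 1: "tov"
  Position 2: "ove"
Trigrams = "sto", "tov", "ove"


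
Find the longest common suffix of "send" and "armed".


Word 1: "send"
Word 2: "armed"
Comparing from end:
  Pos -1: 'd' == 'd'
  Pos -2: 'n' != 'e' (stop)
LCS = "d" (length 1)


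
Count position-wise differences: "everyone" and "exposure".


Comparing character by character (same length = 8):
  Pos 0: 'e' vs 'e' =
  Pos 1: 'v' vs 'x' !=
  Pos 2: 'e' vs 'p' !=
  Pos 3: 'r' vs 'o' !=
  Pos 4: 'y' vs 's' !=
  Pos 5: 'o' vs 'u' !=
  Pos 6: 'n' vs 'r' !=
  Pos 7: 'e' vs 'e' =
Hamming distance = 6


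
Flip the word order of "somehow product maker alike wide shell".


Original: "somehow product maker alike wide shell"
Words (1..n): somehow | product | maker | alike | wide | shell
Reversed (n..1): shell | wide | alike | maker | product | somehow
Result = "shell wide alike maker product somehow"


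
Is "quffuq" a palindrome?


Word: "quffuq"
Reversed: "quffuq"
Forward == Backward? quffuq == quffuq
Palindrome = Yes


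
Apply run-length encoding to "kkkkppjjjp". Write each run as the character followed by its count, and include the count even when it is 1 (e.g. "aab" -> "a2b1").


String: "kkkkppjjjp"
Scanning for consecutive runs:
  'k' x 4
  'p' x 2
  'j' x 3
  'p' x 1
RLE = "k4p2j3p1"


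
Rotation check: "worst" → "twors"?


Word: "worst", Candidate: "twors"
Method: check if candidate is substring of word+word
"worstworst" contains "twors"? Yes
Is rotation = Yes


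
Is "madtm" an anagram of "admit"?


Word 1: "admit" → sorted: adimt
Word 2: "madtm" → sorted: admmt
Same letters? adimt != admmt
Anagram = No


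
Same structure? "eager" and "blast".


Pattern of "eager": [0, 1, 2, 0, 3]
Pattern of "blast": [0, 1, 2, 3, 4]
Patterns do not match
Same pattern = No


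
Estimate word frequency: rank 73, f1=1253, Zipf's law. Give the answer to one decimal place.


Zipf's law: f(r) = f(1) / r
f(1) = 1253
f(73) = 1253 / 73
= 17.2 occurrences


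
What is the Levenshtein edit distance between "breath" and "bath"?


Word 1: "breath" (length 6)
Word 2: "bath" (length 4)
One optimal edit sequence (insert/delete/substitute each cost 1):
  1. keep 'b'
  2. delete 'r'  (+1)
  3. delete 'e'  (+1)
  4. keep 'a'
  5. keep 't'
  6. keep 'h'
Total edit operations: 2
Edit distance = 2


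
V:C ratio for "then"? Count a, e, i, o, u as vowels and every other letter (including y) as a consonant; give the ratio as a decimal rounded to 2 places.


Word: "then"
Vowels (a,e,i,o,u): 1
Consonants: 3
Ratio = 1/3
= 0.33


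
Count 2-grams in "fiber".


Word: "fiber" (length 5)
Number of 2-grams = length - 2 + 1 = 5 - 2 + 1
= 4


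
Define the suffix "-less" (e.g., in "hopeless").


Suffix: -less
Example: hopeless (hope + -less)
Meaning = without


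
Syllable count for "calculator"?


Word: "calculator"
Syllable breakdown: cal / cu / la / tor
Counting: 4 parts
= 4 syllables


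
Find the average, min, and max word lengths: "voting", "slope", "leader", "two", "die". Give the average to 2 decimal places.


Lengths: "voting"=6, "slope"=5, "leader"=6, "two"=3, "die"=3
Sum = 23, Count = 5
Average = 23/5 = 4.60
= avg=4.60, min=3, max=6


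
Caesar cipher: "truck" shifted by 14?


Word: "truck"
Shift: 14
Each letter → (letter + shift) mod 26:
  't' (19) + 14 = 7 → 'h'
  'r' (17) + 14 = 5 → 'f'
  'u' (20) + 14 = 8 → 'i'
  'c' (2) + 14 = 16 → 'q'
  'k' (10) + 14 = 24 → 'y'
Result = "hfiqy"


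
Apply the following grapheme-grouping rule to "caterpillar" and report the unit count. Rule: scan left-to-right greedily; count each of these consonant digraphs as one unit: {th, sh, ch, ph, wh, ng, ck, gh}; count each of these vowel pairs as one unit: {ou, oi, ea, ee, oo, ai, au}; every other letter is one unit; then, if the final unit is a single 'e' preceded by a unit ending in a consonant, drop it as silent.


Word: "caterpillar" (11 letters)
Left-to-right scan:
  1. 'c' (letter)
  2. 'a' (letter)
  3. 't' (letter)
  4. 'e' (letter)
  5. 'r' (letter)
  6. 'p' (letter)
  7. 'i' (letter)
  8. 'l' (letter)
  9. 'l' (letter)
  10. 'a' (letter)
  11. 'r' (letter)
Units from scan: 11
Sound units = 11 units


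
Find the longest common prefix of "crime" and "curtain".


Word 1: "crime"
Word 2: "curtain"
Comparing from start:
  Pos 0: 'c' == 'c'
  Pos 1: 'r' != 'u' (stop)
LCP = "c" (length 1)


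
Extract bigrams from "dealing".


Word: "dealing" (length 7)
Number of bigrams = 7 - 2 + 1 = 6
  Position 0: "de"
  Position 1: "ea"
  Position 2: "al"
  Position 3: "li"
  Position 4: "in"
  Position 5: "ng"
Bigrams = "de", "ea", "al", "li", "in", "ng"


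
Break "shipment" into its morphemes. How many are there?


Word: "shipment"
Morphemes: ship | -ment
Each morpheme carries meaning
= 2 morphemes


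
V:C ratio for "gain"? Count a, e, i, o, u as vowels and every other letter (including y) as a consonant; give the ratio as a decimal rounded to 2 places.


Word: "gain"
Vowels (a,e,i,o,u): 2
Consonants: 2
Ratio = 2/2
= 1.00


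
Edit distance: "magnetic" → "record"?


Word 1: "magnetic" (length 8)
Word 2: "record" (length 6)
One optimal edit sequence (insert/delete/substitute each cost 1):
  1. delete 'm'  (+1)
  2. delete 'a'  (+1)
  3. substitute 'g' -> 'r'  (+1)
  4. substitute 'n' -> 'e'  (+1)
  5. substitute 'e' -> 'c'  (+1)
  6. substitute 't' -> 'o'  (+1)
  7. substitute 'i' -> 'r'  (+1)
  8. substitute 'c' -> 'd'  (+1)
Total edit operations: 8
Edit distance = 8


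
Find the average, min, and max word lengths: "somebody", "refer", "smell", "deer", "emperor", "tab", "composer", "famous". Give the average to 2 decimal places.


Lengths: "somebody"=8, "refer"=5, "smell"=5, "deer"=4, "emperor"=7, "tab"=3, "composer"=8, "famous"=6
Sum = 46, Count = 8
Average = 46/8 = 5.75
= avg=5.75, min=3, max=8


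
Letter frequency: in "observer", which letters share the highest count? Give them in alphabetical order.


Word: "observer"
Letter counts:
  'b': 1
  'e': 2
  'o': 1
  'r': 2
  's': 1
  'v': 1
Maximum count = 2
Most frequent = 'e', 'r' (2 times each)


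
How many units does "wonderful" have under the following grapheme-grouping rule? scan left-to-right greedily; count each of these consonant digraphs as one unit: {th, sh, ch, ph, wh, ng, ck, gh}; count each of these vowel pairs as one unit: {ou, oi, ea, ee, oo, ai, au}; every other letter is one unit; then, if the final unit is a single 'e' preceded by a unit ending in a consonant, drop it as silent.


Word: "wonderful" (9 letters)
Left-to-right scan:
  (1) 'w' (letter)
  (2) 'o' (letter)
  (3) 'n' (letter)
  (4) 'd' (letter)
  (5) 'e' (letter)
  (6) 'r' (letter)
  (7) 'f' (letter)
  (8) 'u' (letter)
  (9) 'l' (letter)
Units from scan: 9
Sound units = 9 units


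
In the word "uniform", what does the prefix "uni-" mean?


Prefix: uni-
Example: uniform = uni- + form
Meaning = one


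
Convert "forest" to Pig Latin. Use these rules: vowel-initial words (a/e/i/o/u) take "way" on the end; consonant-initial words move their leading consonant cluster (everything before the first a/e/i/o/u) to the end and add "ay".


Word: "forest"
Starts with consonant(s) → move to end, add 'ay'
Consonant cluster: "f"
Pig Latin = "orestfay"


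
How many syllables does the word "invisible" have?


Word: "invisible"
Syllable breakdown: in / vis / i / ble
Counting: 4 parts
= 4 syllables


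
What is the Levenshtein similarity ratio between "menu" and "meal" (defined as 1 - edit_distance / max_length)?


Word 1: "menu" (length 4)
Word 2: "meal" (length 4)
One optimal edit sequence:
  1. keep 'm'
  2. keep 'e'
  3. substitute 'n' -> 'a'  (+1)
  4. substitute 'u' -> 'l'  (+1)
Edit distance = 2
Max length = max(4, 4) = 4
Similarity = 1 - 2/4
= 0.5000


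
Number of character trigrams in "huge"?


Word: "huge" (length 4)
Number of 3-grams = length - 3 + 1 = 4 - 3 + 1
= 2


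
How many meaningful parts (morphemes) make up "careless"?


Word: "careless"
Morphemes: care / -less
Each morpheme carries meaning
= 2 morphemes


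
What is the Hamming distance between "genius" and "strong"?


Comparing character by character (same length = 6):
  Pos 0: 'g' vs 's' !=
  Pos 1: 'e' vs 't' !=
  Pos 2: 'n' vs 'r' !=
  Pos 3: 'i' vs 'o' !=
  Pos 4: 'u' vs 'n' !=
  Pos 5: 's' vs 'g' !=
Hamming distance = 6


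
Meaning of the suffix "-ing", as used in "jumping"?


Suffix: -ing
Example: jumping = jump + -ing
Meaning = present participle


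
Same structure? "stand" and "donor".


Pattern of "stand": [0, 1, 2, 3, 4]
Pattern of "donor": [0, 1, 2, 1, 3]
Patterns do not match
Same pattern = No


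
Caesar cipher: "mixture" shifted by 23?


Word: "mixture"
Shift: 23
Each letter → (letter + shift) mod 26:
  'm' (12) + 23 = 9 → 'j'
  'i' (8) + 23 = 5 → 'f'
  'x' (23) + 23 = 20 → 'u'
  't' (19) + 23 = 16 → 'q'
  'u' (20) + 23 = 17 → 'r'
  'r' (17) + 23 = 14 → 'o'
  'e' (4) + 23 = 1 → 'b'
Result = "jfuqrob"


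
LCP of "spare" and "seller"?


Word 1: "spare"
Word 2: "seller"
Comparing from start:
  Pos 0: 's' == 's'
  Pos 1: 'p' != 'e' (stop)
LCP = "s" (length 1)


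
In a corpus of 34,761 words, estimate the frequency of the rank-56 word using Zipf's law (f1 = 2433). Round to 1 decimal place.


Zipf's law: f(r) = f(1) / r
f(1) = 2433
f(56) = 2433 / 56
= 43.4 occurrences


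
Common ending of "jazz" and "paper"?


Word 1: "jazz"
Word 2: "paper"
Comparing from end:
  Pos -1: 'z' != 'r' (stop)
LCS = "" (length 0)


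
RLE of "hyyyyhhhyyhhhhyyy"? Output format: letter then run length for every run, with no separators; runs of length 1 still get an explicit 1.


String: "hyyyyhhhyyhhhhyyy"
Scanning for consecutive runs:
  'h' x 1
  'y' x 4
  'h' x 3
  'y' x 2
  'h' x 4
  'y' x 3
RLE = "h1y4h3y2h4y3"


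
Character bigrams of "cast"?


Word: "cast" (length 4)
Number of bigrams = 4 - 2 + 1 = 3
  Position 0: "ca"
  Position 1: "as"
  Position 2: "st"
Bigrams = "ca", "as", "st"


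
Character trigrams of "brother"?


Word: "brother" (length 7)
Number of trigrams = 7 - 3 + 1 = 5
  Position 0: "bro"
  Position 1: "rot"
  Position 2: "oth"
  Position 3: "the"
  Position 4: "her"
Trigrams = "bro", "rot", "oth", "the", "her"


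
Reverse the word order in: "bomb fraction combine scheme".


Original: "bomb fraction combine scheme"
Words (1..n): bomb | fraction | combine | scheme
Reversed (n..1): scheme | combine | fraction | bomb
Result = "scheme combine fraction bomb"


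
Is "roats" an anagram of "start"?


Word 1: "start" → sorted: arstt
Word 2: "roats" → sorted: aorst
Same letters? arstt != aorst
Anagram = No


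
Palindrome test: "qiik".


Word: "qiik"
Reversed: "kiiq"
Forward == Backward? qiik != kiiq
Palindrome = No


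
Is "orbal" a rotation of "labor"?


Word: "labor", Candidate: "orbal"
Method: check if candidate is substring of word+word
"laborlabor" contains "orbal"? No
Is rotation = No


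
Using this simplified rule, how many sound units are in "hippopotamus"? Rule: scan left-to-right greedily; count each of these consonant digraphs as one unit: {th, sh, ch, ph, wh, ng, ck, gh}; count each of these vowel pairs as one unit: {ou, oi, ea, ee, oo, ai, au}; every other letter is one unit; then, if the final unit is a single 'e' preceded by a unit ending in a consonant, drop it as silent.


Word: "hippopotamus" (12 letters)
Left-to-right scan:
  (1) 'h' (letter)
  (2) 'i' (letter)
  (3) 'p' (letter)
  (4) 'p' (letter)
  (5) 'o' (letter)
  (6) 'p' (letter)
  (7) 'o' (letter)
  (8) 't' (letter)
  (9) 'a' (letter)
  (10) 'm' (letter)
  (11) 'u' (letter)
  (12) 's' (letter)
Units from scan: 12
Sound units = 12 units


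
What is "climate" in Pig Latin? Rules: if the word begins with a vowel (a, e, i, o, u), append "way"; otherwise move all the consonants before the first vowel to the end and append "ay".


Word: "climate"
Starts with consonant(s) → move to end, add 'ay'
Consonant cluster: "cl"
Pig Latin = "imateclay"


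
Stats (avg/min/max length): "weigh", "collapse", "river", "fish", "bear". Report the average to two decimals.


Lengths: "weigh"=5, "collapse"=8, "river"=5, "fish"=4, "bear"=4
Sum = 26, Count = 5
Average = 26/5 = 5.20
= avg=5.20, min=4, max=8


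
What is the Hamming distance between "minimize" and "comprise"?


Comparing character by character (same length = 8):
  Pos 0: 'm' vs 'c' !=
  Pos 1: 'i' vs 'o' !=
  Pos 2: 'n' vs 'm' !=
  Pos 3: 'i' vs 'p' !=
  Pos 4: 'm' vs 'r' !=
  Pos 5: 'i' vs 'i' =
  Pos 6: 'z' vs 's' !=
  Pos 7: 'e' vs 'e' =
Hamming distance = 6


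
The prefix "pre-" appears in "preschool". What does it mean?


Prefix: pre-
Example: preschool (pre- + school)
Meaning = before


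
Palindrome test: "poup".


Word: "poup"
Reversed: "puop"
Forward == Backward? poup != puop
Palindrome = No


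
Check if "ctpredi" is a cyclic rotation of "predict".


Word: "predict", Candidate: "ctpredi"
Method: check if candidate is substring of word+word
"predictpredict" contains "ctpredi"? Yes
Is rotation = Yes


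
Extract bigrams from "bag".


Word: "bag" (length 3)
Number of bigrams = 3 - 2 + 1 = 2
  Position 0: "ba"
  Position 1: "ag"
Bigrams = "ba", "ag"


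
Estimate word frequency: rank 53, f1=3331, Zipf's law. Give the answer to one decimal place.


Zipf's law: f(r) = f(1) / r
f(1) = 3331
f(53) = 3331 / 53
= 62.8 occurrences


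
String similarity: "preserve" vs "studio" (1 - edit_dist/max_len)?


Word 1: "preserve" (length 8)
Word 2: "studio" (length 6)
One optimal edit sequence:
  1. delete 'p'  (+1)
  2. delete 'r'  (+1)
  3. substitute 'e' -> 's'  (+1)
  4. substitute 's' -> 't'  (+1)
  5. substitute 'e' -> 'u'  (+1)
  6. substitute 'r' -> 'd'  (+1)
  7. substitute 'v' -> 'i'  (+1)
  8. substitute 'e' -> 'o'  (+1)
Edit distance = 8
Max length = max(8, 6) = 8
Similarity = 1 - 8/8
= 0.0000


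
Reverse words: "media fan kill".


Original: "media fan kill"
Words (1..n): media | fan | kill
Reversed (n..1): kill | fan | media
Result = "kill fan media"


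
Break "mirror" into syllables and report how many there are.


Word: "mirror"
Syllable breakdown: mir | ror
Counting: 2 parts
= 2 syllables


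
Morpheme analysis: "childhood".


Word: "childhood"
Morphemes: child + -hood
Each morpheme carries meaning
= 2 morphemes


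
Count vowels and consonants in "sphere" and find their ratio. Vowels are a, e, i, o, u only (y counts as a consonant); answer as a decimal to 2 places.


Word: "sphere"
Vowels (a,e,i,o,u): 2
Consonants: 4
Ratio = 2/4
= 0.50


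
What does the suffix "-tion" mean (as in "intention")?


Suffix: -tion
As in: intention -> intend + -tion, with a spelling change
Meaning = act or process


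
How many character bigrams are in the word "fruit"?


Word: "fruit" (length 5)
Number of 2-grams = length - 2 + 1 = 5 - 2 + 1
= 4


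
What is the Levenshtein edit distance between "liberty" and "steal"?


Word 1: "liberty" (length 7)
Word 2: "steal" (length 5)
One optimal edit sequence (insert/delete/substitute each cost 1):
  1. delete 'l'  (+1)
  2. substitute 'i' -> 's'  (+1)
  3. substitute 'b' -> 't'  (+1)
  4. keep 'e'
  5. delete 'r'  (+1)
  6. substitute 't' -> 'a'  (+1)
  7. substitute 'y' -> 'l'  (+1)
Total edit operations: 6
Edit distance = 6


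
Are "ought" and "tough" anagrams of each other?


Word 1: "ought" → sorted: ghotu
Word 2: "tough" → sorted: ghotu
Same letters? ghotu == ghotu
Anagram = Yes


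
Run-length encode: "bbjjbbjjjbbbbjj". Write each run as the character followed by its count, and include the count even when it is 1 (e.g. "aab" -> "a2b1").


String: "bbjjbbjjjbbbbjj"
Scanning for consecutive runs:
  'b' x 2
  'j' x 2
  'b' x 2
  'j' x 3
  'b' x 4
  'j' x 2
RLE = "b2j2b2j3b4j2"


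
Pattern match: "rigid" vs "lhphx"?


Pattern of "rigid": [0, 1, 2, 1, 3]
Pattern of "lhphx": [0, 1, 2, 1, 3]
Patterns match
Same pattern = Yes


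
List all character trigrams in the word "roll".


Word: "roll" (length 4)
Number of trigrams = 4 - 3 + 1 = 2
  Position 0: "rol"
  Position 1: "oll"
Trigrams = "rol", "oll"


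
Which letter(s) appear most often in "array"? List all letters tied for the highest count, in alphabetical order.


Word: "array"
Letter counts:
  'a': 2
  'r': 2
  'y': 1
Maximum count = 2
Most frequent = 'a', 'r' (2 times each)


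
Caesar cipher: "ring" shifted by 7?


Word: "ring"
Shift: 7
Each letter → (letter + shift) mod 26:
  'r' (17) + 7 = 24 → 'y'
  'i' (8) + 7 = 15 → 'p'
  'n' (13) + 7 = 20 → 'u'
  'g' (6) + 7 = 13 → 'n'
Result = "ypun"


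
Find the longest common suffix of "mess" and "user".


Word 1: "mess"
Word 2: "user"
Comparing from end:
  Pos -1: 's' != 'r' (stop)
LCS = "" (length 0)


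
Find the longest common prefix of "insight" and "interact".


Word 1: "insight"
Word 2: "interact"
Comparing from start:
  Pos 0: 'i' == 'i'
  Pos 1: 'n' == 'n'
  Pos 2: 's' != 't' (stop)
LCP = "in" (length 2)


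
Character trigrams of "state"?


Word: "state" (length 5)
Number of trigrams = 5 - 3 + 1 = 3
  Position 0: "sta"
  Position 1: "tat"
  Position 2: "ate"
Trigrams = "sta", "tat", "ate"


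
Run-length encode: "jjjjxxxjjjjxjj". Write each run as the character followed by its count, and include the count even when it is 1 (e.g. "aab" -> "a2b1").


String: "jjjjxxxjjjjxjj"
Scanning for consecutive runs:
  'j' x 4
  'x' x 3
  'j' x 4
  'x' x 1
  'j' x 2
RLE = "j4x3j4x1j2"


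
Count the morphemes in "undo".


Word: "undo"
Morphemes: un- + do
Each morpheme carries meaning
= 2 morphemes


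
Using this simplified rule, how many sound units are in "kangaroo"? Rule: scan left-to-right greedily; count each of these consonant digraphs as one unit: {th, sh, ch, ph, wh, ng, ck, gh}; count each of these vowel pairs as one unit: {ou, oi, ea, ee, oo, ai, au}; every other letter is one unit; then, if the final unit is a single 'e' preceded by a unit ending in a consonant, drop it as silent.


Word: "kangaroo" (8 letters)
Left-to-right scan:
  (1) 'k' (letter)
  (2) 'a' (letter)
  (3) 'ng' (digraph)
  (4) 'a' (letter)
  (5) 'r' (letter)
  (6) 'oo' (vowel-pair)
Units from scan: 6
Sound units = 6 units


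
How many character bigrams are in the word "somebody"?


Word: "somebody" (length 8)
Number of 2-grams = length - 2 + 1 = 8 - 2 + 1
= 7


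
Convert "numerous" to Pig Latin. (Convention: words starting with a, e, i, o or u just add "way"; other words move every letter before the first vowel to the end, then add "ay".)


Word: "numerous"
Starts with consonant(s) → move to end, add 'ay'
Consonant cluster: "n"
Pig Latin = "umerousnay"


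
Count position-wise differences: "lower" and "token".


Comparing character by character (same length = 5):
  Pos 0: 'l' vs 't' !=
  Pos 1: 'o' vs 'o' =
  Pos 2: 'w' vs 'k' !=
  Pos 3: 'e' vs 'e' =
  Pos 4: 'r' vs 'n' !=
Hamming distance = 3


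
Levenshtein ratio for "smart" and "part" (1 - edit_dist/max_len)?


Word 1: "smart" (length 5)
Word 2: "part" (length 4)
One optimal edit sequence:
  1. delete 's'  (+1)
  2. substitute 'm' -> 'p'  (+1)
  3. keep 'a'
  4. keep 'r'
  5. keep 't'
Edit distance = 2
Max length = max(5, 4) = 5
Similarity = 1 - 2/5
= 0.6000


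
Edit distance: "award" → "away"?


Word 1: "award" (length 5)
Word 2: "away" (length 4)
One optimal edit sequence (insert/delete/substitute each cost 1):
  1. keep 'a'
  2. keep 'w'
  3. keep 'a'
  4. delete 'r'  (+1)
  5. substitute 'd' -> 'y'  (+1)
Total edit operations: 2
Edit distance = 2


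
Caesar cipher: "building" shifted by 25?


Word: "building"
Shift: 25
Each letter → (letter + shift) mod 26:
  'b' (1) + 25 = 0 → 'a'
  'u' (20) + 25 = 19 → 't'
  'i' (8) + 25 = 7 → 'h'
  'l' (11) + 25 = 10 → 'k'
  'd' (3) + 25 = 2 → 'c'
  'i' (8) + 25 = 7 → 'h'
  'n' (13) + 25 = 12 → 'm'
  'g' (6) + 25 = 5 → 'f'
Result = "athkchmf"


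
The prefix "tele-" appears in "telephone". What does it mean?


Prefix: tele-
Example: telephone (tele- + phone)
Meaning = distant


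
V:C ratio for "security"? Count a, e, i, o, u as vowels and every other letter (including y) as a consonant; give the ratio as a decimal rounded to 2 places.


Word: "security"
Vowels (a,e,i,o,u): 3
Consonants: 5
Ratio = 3/5
= 0.60


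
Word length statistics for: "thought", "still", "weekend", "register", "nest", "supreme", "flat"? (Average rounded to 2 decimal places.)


Lengths: "thought"=7, "still"=5, "weekend"=7, "register"=8, "nest"=4, "supreme"=7, "flat"=4
Sum = 42, Count = 7
Average = 42/7 = 6.00
= avg=6.00, min=4, max=8


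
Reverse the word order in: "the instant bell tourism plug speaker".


Original: "the instant bell tourism plug speaker"
Words (1..n): the | instant | bell | tourism | plug | speaker
Reversed (n..1): speaker | plug | tourism | bell | instant | the
Result = "speaker plug tourism bell instant the"


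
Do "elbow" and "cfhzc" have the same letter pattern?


Pattern of "elbow": [0, 1, 2, 3, 4]
Pattern of "cfhzc": [0, 1, 2, 3, 0]
Patterns do not match
Same pattern = No


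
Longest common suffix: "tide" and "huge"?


Word 1: "tide"
Word 2: "huge"
Comparing from end:
  Pos -1: 'e' == 'e'
  Pos -2: 'd' != 'g' (stop)
LCS = "e" (length 1)


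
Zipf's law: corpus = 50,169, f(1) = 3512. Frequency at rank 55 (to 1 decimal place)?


Zipf's law: f(r) = f(1) / r
f(1) = 3512
f(55) = 3512 / 55
= 63.9 occurrences


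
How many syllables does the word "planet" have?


Word: "planet"
Syllable breakdown: plan / et
Counting: 2 parts
= 2 syllables


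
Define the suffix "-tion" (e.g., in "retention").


Suffix: -tion
Example: retention (retain + -tion, with a spelling change)
Meaning = act or process


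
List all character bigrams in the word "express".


Word: "express" (length 7)
Number of bigrams = 7 - 2 + 1 = 6
  Position 0: "ex"
  Position 1: "xp"
  Position 2: "pr"
  Position 3: "re"
  Position 4: "es"
  Position 5: "ss"
Bigrams = "ex", "xp", "pr", "re", "es", "ss"


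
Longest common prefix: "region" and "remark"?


Word 1: "region"
Word 2: "remark"
Comparing from start:
  Pos 0: 'r' == 'r'
  Pos 1: 'e' == 'e'
  Pos 2: 'g' != 'm' (stop)
LCP = "re" (length 2)


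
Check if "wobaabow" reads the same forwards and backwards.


Word: "wobaabow"
Reversed: "wobaabow"
Forward == Backward? wobaabow == wobaabow
Palindrome = Yes


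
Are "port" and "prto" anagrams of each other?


Word 1: "port" → sorted: oprt
Word 2: "prto" → sorted: oprt
Same letters? oprt == oprt
Anagram = Yes


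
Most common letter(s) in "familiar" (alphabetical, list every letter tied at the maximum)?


Word: "familiar"
Letter counts:
  'a': 2
  'f': 1
  'i': 2
  'l': 1
  'm': 1
  'r': 1
Maximum count = 2
Most frequent = 'a', 'i' (2 times each)


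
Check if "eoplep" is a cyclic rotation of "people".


Word: "people", Candidate: "eoplep"
Method: check if candidate is substring of word+word
"peoplepeople" contains "eoplep"? Yes
Is rotation = Yes


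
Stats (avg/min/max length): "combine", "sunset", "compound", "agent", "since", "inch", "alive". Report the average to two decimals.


Lengths: "combine"=7, "sunset"=6, "compound"=8, "agent"=5, "since"=5, "inch"=4, "alive"=5
Sum = 40, Count = 7
Average = 40/7 = 5.71
= avg=5.71, min=4, max=8


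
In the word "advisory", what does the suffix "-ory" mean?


Suffix: -ory
Example: advisory (advise + -ory, with a spelling change)
Meaning = relating to / place for


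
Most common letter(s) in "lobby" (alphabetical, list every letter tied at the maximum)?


Word: "lobby"
Letter counts:
  'b': 2
  'l': 1
  'o': 1
  'y': 1
Maximum count = 2
Most frequent = 'b' (2 times each)


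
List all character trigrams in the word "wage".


Word: "wage" (length 4)
Number of trigrams = 4 - 3 + 1 = 2
  Position 0: "wag"
  Position 1: "age"
Trigrams = "wag", "age"


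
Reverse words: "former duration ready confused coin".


Original: "former duration ready confused coin"
Words (1..n): former | duration | ready | confused | coin
Reversed (n..1): coin | confused | ready | duration | former
Result = "coin confused ready duration former"


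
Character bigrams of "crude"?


Word: "crude" (length 5)
Number of bigrams = 5 - 2 + 1 = 4
  Position 0: "cr"
  Position 1: "ru"
  Position 2: "ud"
  Position 3: "de"
Bigrams = "cr", "ru", "ud", "de"


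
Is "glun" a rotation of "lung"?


Word: "lung", Candidate: "glun"
Method: check if candidate is substring of word+word
"lunglung" contains "glun"? Yes
Is rotation = Yes


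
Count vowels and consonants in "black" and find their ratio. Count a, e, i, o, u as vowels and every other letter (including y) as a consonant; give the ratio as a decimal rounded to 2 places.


Word: "black"
Vowels (a,e,i,o,u): 1
Consonants: 4
Ratio = 1/4
= 0.25


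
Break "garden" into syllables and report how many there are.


Word: "garden"
Syllable breakdown: gar | den
Counting: 2 parts
= 2 syllables


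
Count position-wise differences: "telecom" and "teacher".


Comparing character by character (same length = 7):
  Pos 0: 't' vs 't' =
  Pos 1: 'e' vs 'e' =
  Pos 2: 'l' vs 'a' !=
  Pos 3: 'e' vs 'c' !=
  Pos 4: 'c' vs 'h' !=
  Pos 5: 'o' vs 'e' !=
  Pos 6: 'm' vs 'r' !=
Hamming distance = 5


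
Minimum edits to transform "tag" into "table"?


Word 1: "tag" (length 3)
Word 2: "table" (length 5)
One optimal edit sequence (insert/delete/substitute each cost 1):
  1. keep 't'
  2. keep 'a'
  3. insert 'b'  (+1)
  4. insert 'l'  (+1)
  5. substitute 'g' -> 'e'  (+1)
Total edit operations: 3
Edit distance = 3


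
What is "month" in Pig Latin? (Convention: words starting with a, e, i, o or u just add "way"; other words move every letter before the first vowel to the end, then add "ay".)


Word: "month"
Starts with consonant(s) → move to end, add 'ay'
Consonant cluster: "m"
Pig Latin = "onthmay"


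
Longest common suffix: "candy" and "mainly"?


Word 1: "candy"
Word 2: "mainly"
Comparing from end:
  Pos -1: 'y' == 'y'
  Pos -2: 'd' != 'l' (stop)
LCS = "y" (length 1)


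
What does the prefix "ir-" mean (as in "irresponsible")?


Prefix: ir-
As in: irresponsible -> ir- + responsible
Meaning = not


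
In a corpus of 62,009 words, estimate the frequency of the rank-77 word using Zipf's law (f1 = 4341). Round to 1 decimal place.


Zipf's law: f(r) = f(1) / r
f(1) = 4341
f(77) = 4341 / 77
= 56.4 occurrences


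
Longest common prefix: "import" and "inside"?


Word 1: "import"
Word 2: "inside"
Comparing from start:
  Pos 0: 'i' == 'i'
  Pos 1: 'm' != 'n' (stop)
LCP = "i" (length 1)


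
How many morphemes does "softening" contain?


Word: "softening"
Morphemes: soft + -en + -ing
Each morpheme carries meaning
= 3 morphemes


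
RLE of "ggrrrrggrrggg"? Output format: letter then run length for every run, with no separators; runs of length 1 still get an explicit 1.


String: "ggrrrrggrrggg"
Scanning for consecutive runs:
  'g' x 2
  'r' x 4
  'g' x 2
  'r' x 2
  'g' x 3
RLE = "g2r4g2r2g3"


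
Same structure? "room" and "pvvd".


Pattern of "room": [0, 1, 1, 2]
Pattern of "pvvd": [0, 1, 1, 2]
Patterns match
Same pattern = Yes


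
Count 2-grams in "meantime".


Word: "meantime" (length 8)
Number of 2-grams = length - 2 + 1 = 8 - 2 + 1
= 7


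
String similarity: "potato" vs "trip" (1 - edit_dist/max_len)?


Word 1: "potato" (length 6)
Word 2: "trip" (length 4)
One optimal edit sequence:
  1. delete 'p'  (+1)
  2. delete 'o'  (+1)
  3. keep 't'
  4. substitute 'a' -> 'r'  (+1)
  5. substitute 't' -> 'i'  (+1)
  6. substitute 'o' -> 'p'  (+1)
Edit distance = 5
Max length = max(6, 4) = 6
Similarity = 1 - 5/6
= 0.1667
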